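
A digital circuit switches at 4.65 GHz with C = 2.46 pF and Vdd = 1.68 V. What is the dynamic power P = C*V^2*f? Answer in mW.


Step 1: V^2 = 1.68^2 = 2.8224 V^2
Step 2: P = C*V^2*f = 2.46e-12 F * 2.8224 * 4.65e9 Hz
Step 3: P = 3.22854336e-02 W
Step 4: P = 32.285 mW

32.285


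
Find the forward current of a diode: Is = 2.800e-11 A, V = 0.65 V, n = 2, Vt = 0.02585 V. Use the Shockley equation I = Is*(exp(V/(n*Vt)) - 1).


Step 1: V/(n*Vt) = 0.65/(2*0.02585) = 12.5725
Step 2: exp(12.5725) = 2.8851e+05
Step 3: I = 2.800e-11 * (2.8851e+05 - 1) = 8.08e-06 A

8.08e-06


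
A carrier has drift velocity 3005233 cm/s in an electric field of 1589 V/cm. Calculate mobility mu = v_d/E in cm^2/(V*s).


Step 1: mu = v_d / E
Step 2: mu = 3005233 / 1589
Step 3: mu = 1891.27 cm^2/(V*s)

1891.27


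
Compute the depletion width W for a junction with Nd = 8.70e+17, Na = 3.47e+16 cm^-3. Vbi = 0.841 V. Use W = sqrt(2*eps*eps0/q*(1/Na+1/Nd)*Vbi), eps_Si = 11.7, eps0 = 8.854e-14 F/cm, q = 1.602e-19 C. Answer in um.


Step 1: 1/Na + 1/Nd = 1/3.47e+16 + 1/8.70e+17 = 2.99679e-17
Step 2: 2*eps*eps0/q = 2*11.7*8.854e-14/1.602e-19 = 1.293281e+07
Step 3: W^2 = 1.293281e+07 * 2.99679e-17 * 0.841 = 3.25946e-10
Step 4: W = sqrt(3.25946e-10) = 1.805e-05 cm = 0.1805 um

0.1805


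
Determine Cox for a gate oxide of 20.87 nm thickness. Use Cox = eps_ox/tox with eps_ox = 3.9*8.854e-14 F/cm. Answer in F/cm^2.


Step 1: eps_ox = 3.9 * 8.854e-14 = 3.45306e-13 F/cm
Step 2: tox in cm = 20.87 nm * 1e-7 = 2.0870e-06 cm
Step 3: Cox = 3.45306e-13 / 2.0870e-06 = 1.65e-07 F/cm^2

1.65e-07


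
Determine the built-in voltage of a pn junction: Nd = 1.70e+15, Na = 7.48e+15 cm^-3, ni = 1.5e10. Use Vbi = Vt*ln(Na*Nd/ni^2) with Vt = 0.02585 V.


Step 1: Compute Na*Nd/ni^2 = 7.48e+15 * 1.70e+15 / (1.5e10)^2 = 5.6516e+10
Step 2: ln(5.6516e+10) = 24.7578
Step 3: Vbi = 0.02585 * 24.7578 = 0.64 V

0.64


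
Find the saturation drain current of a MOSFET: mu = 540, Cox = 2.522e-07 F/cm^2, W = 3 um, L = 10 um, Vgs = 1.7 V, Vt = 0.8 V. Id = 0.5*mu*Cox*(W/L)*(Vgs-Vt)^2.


Step 1: Overdrive voltage Vov = Vgs - Vt = 1.7 - 0.8 = 0.9 V
Step 2: W/L = 3/10 = 0.3
Step 3: Id = 0.5 * 540 * 2.522e-07 * 0.3 * 0.9^2
Step 4: Id = 1.65e-05 A

1.65e-05


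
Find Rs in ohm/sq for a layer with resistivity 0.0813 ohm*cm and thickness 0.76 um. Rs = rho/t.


Step 1: Convert thickness to cm: t = 0.76 um = 7.6000e-05 cm
Step 2: Rs = rho / t = 0.0813 / 7.6000e-05
Step 3: Rs = 1069.7 ohm/sq

1069.7


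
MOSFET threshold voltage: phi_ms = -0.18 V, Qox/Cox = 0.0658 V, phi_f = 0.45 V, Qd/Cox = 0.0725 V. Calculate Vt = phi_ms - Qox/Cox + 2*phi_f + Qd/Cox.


Step 1: Vt = phi_ms - Qox/Cox + 2*phi_f + Qd/Cox
Step 2: Vt = -0.18 - 0.0658 + 2*0.45 + 0.0725
Step 3: Vt = -0.18 - 0.0658 + 0.9 + 0.0725
Step 4: Vt = 0.7267 V

0.7267


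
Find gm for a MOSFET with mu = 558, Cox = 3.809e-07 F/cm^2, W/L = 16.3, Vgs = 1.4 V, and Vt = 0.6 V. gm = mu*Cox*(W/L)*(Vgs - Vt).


Step 1: Vov = Vgs - Vt = 1.4 - 0.6 = 0.8 V
Step 2: gm = mu * Cox * (W/L) * Vov
Step 3: gm = 558 * 3.809e-07 * 16.3 * 0.8 = 2.77e-03 S

2.77e-03


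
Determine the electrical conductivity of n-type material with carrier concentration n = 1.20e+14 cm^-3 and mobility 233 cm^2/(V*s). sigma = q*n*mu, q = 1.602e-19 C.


Step 1: sigma = q * n * mu
Step 2: sigma = 1.602e-19 * 1.20e+14 * 233
Step 3: sigma = 4.479e-03 S/cm

4.479e-03


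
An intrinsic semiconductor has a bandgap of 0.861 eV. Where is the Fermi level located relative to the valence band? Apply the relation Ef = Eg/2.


Step 1: For an intrinsic semiconductor, the Fermi level sits at midgap.
Step 2: Ef = Eg / 2 = 0.861 / 2 = 0.4305 eV

0.4305


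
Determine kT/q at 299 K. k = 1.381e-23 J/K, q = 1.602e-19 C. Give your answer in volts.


Step 1: kT = 1.381e-23 * 299 = 4.12919e-21 J
Step 2: Vt = kT/q = 4.12919e-21 / 1.602e-19
Step 3: Vt = 0.02578 V

0.02578


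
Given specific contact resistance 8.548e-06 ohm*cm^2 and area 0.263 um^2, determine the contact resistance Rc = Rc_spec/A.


Step 1: Convert area to cm^2: 0.263 um^2 = 2.6300e-09 cm^2
Step 2: Rc = Rc_spec / A = 8.548e-06 / 2.6300e-09
Step 3: Rc = 3.25e+03 ohms

3.25e+03


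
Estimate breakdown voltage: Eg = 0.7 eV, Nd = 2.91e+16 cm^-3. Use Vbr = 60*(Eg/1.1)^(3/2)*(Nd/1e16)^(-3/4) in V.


Step 1: Eg/1.1 = 0.7/1.1 = 0.636364
Step 2: (Eg/1.1)^1.5 = 0.636364^1.5 = 0.507643
Step 3: (Nd/1e16)^(-0.75) = (2.91)^(-0.75) = 0.448828
Step 4: Vbr = 60 * 0.507643 * 0.448828 = 13.7 V

13.7


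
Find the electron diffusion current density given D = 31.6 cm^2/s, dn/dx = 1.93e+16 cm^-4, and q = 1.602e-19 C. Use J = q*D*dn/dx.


Step 1: J = q * D * (dn/dx)
Step 2: J = 1.602e-19 * 31.6 * 1.93e+16
Step 3: J = 9.77e-02 A/cm^2

9.77e-02


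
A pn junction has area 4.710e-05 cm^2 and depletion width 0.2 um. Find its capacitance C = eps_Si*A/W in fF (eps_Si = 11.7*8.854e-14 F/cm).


Step 1: eps_Si = 11.7 * 8.854e-14 = 1.035918e-12 F/cm
Step 2: W in cm = 0.2 * 1e-4 = 2.00e-05 cm
Step 3: C = 1.035918e-12 * 4.710e-05 / 2.00e-05 = 2.439587e-12 F
Step 4: C = 2439.59 fF

2439.59


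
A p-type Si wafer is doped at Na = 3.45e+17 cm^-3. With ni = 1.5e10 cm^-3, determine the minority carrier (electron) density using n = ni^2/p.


Step 1: Majority hole concentration p ≈ Na = 3.45e+17 cm^-3
Step 2: n = ni^2 / Na = (1.5e10)^2 / 3.45e+17
Step 3: n = 6.52e+02 cm^-3

6.52e+02


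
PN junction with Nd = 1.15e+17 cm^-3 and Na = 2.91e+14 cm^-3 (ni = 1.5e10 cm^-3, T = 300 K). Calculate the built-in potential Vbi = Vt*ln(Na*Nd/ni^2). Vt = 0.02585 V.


Step 1: Compute Na*Nd/ni^2 = 2.91e+14 * 1.15e+17 / (1.5e10)^2 = 1.4873e+11
Step 2: ln(1.4873e+11) = 25.7254
Step 3: Vbi = 0.02585 * 25.7254 = 0.665 V

0.665


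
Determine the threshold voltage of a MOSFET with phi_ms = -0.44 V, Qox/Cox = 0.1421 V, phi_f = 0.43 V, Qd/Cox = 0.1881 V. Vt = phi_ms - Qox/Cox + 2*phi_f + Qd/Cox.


Step 1: Vt = phi_ms - Qox/Cox + 2*phi_f + Qd/Cox
Step 2: Vt = -0.44 - 0.1421 + 2*0.43 + 0.1881
Step 3: Vt = -0.44 - 0.1421 + 0.86 + 0.1881
Step 4: Vt = 0.466 V

0.466


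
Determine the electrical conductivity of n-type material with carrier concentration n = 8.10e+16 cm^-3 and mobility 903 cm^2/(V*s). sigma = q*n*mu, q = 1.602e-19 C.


Step 1: sigma = q * n * mu
Step 2: sigma = 1.602e-19 * 8.10e+16 * 903
Step 3: sigma = 1.172e+01 S/cm

1.172e+01


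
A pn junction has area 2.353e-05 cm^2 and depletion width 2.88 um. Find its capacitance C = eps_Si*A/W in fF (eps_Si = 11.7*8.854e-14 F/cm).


Step 1: eps_Si = 11.7 * 8.854e-14 = 1.035918e-12 F/cm
Step 2: W in cm = 2.88 * 1e-4 = 2.88e-04 cm
Step 3: C = 1.035918e-12 * 2.353e-05 / 2.88e-04 = 8.463594e-14 F
Step 4: C = 84.64 fF

84.64


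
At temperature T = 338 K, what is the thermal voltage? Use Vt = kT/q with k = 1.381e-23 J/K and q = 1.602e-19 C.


Step 1: kT = 1.381e-23 * 338 = 4.66778e-21 J
Step 2: Vt = kT/q = 4.66778e-21 / 1.602e-19
Step 3: Vt = 0.02914 V

0.02914


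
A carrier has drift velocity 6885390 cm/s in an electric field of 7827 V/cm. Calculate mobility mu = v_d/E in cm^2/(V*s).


Step 1: mu = v_d / E
Step 2: mu = 6885390 / 7827
Step 3: mu = 879.7 cm^2/(V*s)

879.7


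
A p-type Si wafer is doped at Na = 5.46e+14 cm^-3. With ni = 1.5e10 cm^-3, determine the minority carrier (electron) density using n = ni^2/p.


Step 1: Majority hole concentration p ≈ Na = 5.46e+14 cm^-3
Step 2: n = ni^2 / Na = (1.5e10)^2 / 5.46e+14
Step 3: n = 4.12e+05 cm^-3

4.12e+05


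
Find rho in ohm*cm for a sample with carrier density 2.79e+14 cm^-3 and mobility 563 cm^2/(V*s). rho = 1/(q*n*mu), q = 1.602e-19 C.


Step 1: sigma = q * n * mu = 1.602e-19 * 2.79e+14 * 563 = 2.51637e-02 S/cm
Step 2: rho = 1 / sigma = 1 / 2.51637e-02 = 39.74 ohm*cm

39.74


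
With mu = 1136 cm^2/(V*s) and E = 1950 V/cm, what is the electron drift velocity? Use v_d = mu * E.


Step 1: v_d = mu * E
Step 2: v_d = 1136 * 1950 = 2215200
Step 3: v_d = 2.22e+06 cm/s

2.22e+06


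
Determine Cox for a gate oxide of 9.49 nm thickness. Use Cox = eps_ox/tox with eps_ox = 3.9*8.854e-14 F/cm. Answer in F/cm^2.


Step 1: eps_ox = 3.9 * 8.854e-14 = 3.45306e-13 F/cm
Step 2: tox in cm = 9.49 nm * 1e-7 = 9.4900e-07 cm
Step 3: Cox = 3.45306e-13 / 9.4900e-07 = 3.64e-07 F/cm^2

3.64e-07


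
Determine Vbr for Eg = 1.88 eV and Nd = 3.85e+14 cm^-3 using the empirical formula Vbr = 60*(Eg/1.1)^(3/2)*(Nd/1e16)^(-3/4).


Step 1: Eg/1.1 = 1.88/1.1 = 1.709091
Step 2: (Eg/1.1)^1.5 = 1.709091^1.5 = 2.234332
Step 3: (Nd/1e16)^(-0.75) = (0.0385)^(-0.75) = 11.505472
Step 4: Vbr = 60 * 2.234332 * 11.505472 = 1542.4 V

1542.4


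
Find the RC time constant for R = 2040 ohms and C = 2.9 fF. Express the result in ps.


Step 1: tau = R * C
Step 2: tau = 2040 * 2.9 fF = 2040 * 2.9e-15 F
Step 3: tau = 5.916e-12 s = 5.916 ps

5.916


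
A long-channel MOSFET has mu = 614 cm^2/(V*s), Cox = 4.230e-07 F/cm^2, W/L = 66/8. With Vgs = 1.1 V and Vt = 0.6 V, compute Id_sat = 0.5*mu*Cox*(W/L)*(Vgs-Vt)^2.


Step 1: Overdrive voltage Vov = Vgs - Vt = 1.1 - 0.6 = 0.5 V
Step 2: W/L = 66/8 = 8.25
Step 3: Id = 0.5 * 614 * 4.230e-07 * 8.25 * 0.5^2
Step 4: Id = 2.68e-04 A

2.68e-04


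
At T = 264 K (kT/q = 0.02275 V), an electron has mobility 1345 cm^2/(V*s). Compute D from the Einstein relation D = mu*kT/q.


Step 1: D = mu * (kT/q)
Step 2: D = 1345 * 0.02275
Step 3: D = 30.6 cm^2/s

30.6


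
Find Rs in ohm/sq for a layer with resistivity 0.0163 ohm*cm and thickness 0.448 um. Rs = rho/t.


Step 1: Convert thickness to cm: t = 0.448 um = 4.4800e-05 cm
Step 2: Rs = rho / t = 0.0163 / 4.4800e-05
Step 3: Rs = 363.8 ohm/sq

363.8


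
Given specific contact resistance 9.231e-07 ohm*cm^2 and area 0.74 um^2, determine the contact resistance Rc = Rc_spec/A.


Step 1: Convert area to cm^2: 0.74 um^2 = 7.4000e-09 cm^2
Step 2: Rc = Rc_spec / A = 9.231e-07 / 7.4000e-09
Step 3: Rc = 1.25e+02 ohms

1.25e+02


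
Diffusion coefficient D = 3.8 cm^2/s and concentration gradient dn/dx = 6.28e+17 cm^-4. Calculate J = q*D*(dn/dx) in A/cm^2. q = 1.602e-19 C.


Step 1: J = q * D * (dn/dx)
Step 2: J = 1.602e-19 * 3.8 * 6.28e+17
Step 3: J = 3.82e-01 A/cm^2

3.82e-01


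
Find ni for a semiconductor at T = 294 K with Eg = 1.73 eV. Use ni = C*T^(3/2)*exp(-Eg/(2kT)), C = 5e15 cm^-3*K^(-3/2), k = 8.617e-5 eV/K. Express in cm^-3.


Step 1: Compute kT = 8.617e-5 * 294 = 0.02533398 eV
Step 2: Exponent = -Eg/(2kT) = -1.73/(2*0.02533398) = -34.14387
Step 3: T^(3/2) = 294^1.5 = 5041.05
Step 4: ni = 5e15 * 5041.05 * exp(-34.14387) = 3.74e+04 cm^-3

3.74e+04


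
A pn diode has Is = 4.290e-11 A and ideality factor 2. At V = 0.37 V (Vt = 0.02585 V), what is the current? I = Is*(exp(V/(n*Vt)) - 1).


Step 1: V/(n*Vt) = 0.37/(2*0.02585) = 7.1567
Step 2: exp(7.1567) = 1.2827e+03
Step 3: I = 4.290e-11 * (1.2827e+03 - 1) = 5.50e-08 A

5.50e-08


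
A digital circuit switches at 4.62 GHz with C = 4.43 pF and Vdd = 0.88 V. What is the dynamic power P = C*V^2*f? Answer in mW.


Step 1: V^2 = 0.88^2 = 0.7744 V^2
Step 2: P = C*V^2*f = 4.43e-12 F * 0.7744 * 4.62e9 Hz
Step 3: P = 1.584933504e-02 W
Step 4: P = 15.849 mW

15.849


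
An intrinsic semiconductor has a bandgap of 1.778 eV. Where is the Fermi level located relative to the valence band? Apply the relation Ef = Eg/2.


Step 1: For an intrinsic semiconductor, the Fermi level sits at midgap.
Step 2: Ef = Eg / 2 = 1.778 / 2 = 0.889 eV

0.889


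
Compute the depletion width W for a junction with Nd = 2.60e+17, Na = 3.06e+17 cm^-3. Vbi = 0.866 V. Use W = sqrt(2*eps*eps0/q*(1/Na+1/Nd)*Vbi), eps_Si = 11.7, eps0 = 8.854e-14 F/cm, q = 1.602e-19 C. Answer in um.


Step 1: 1/Na + 1/Nd = 1/3.06e+17 + 1/2.60e+17 = 7.11413e-18
Step 2: 2*eps*eps0/q = 2*11.7*8.854e-14/1.602e-19 = 1.293281e+07
Step 3: W^2 = 1.293281e+07 * 7.11413e-18 * 0.866 = 7.96769e-11
Step 4: W = sqrt(7.96769e-11) = 8.926e-06 cm = 0.08926 um

0.08926


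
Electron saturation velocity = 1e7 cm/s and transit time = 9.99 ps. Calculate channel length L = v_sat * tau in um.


Step 1: tau in seconds = 9.99 ps * 1e-12 = 9.9900e-12 s
Step 2: L = v_sat * tau = 1e7 * 9.9900e-12 = 9.9900e-05 cm
Step 3: L in um = 9.9900e-05 * 1e4 = 0.999 um

0.999


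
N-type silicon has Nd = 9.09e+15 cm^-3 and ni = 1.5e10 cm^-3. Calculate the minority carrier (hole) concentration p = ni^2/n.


Step 1: Since Nd >> ni, n ≈ Nd = 9.09e+15 cm^-3
Step 2: p = ni^2 / n = (1.5e10)^2 / 9.09e+15
Step 3: p = 2.25e20 / 9.09e+15 = 2.48e+04 cm^-3

2.48e+04


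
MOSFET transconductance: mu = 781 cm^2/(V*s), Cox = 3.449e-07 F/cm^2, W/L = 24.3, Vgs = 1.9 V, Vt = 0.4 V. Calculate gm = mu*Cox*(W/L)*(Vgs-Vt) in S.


Step 1: Vov = Vgs - Vt = 1.9 - 0.4 = 1.5 V
Step 2: gm = mu * Cox * (W/L) * Vov
Step 3: gm = 781 * 3.449e-07 * 24.3 * 1.5 = 9.82e-03 S

9.82e-03


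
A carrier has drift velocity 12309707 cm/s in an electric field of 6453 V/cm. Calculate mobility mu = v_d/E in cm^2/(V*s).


Step 1: mu = v_d / E
Step 2: mu = 12309707 / 6453
Step 3: mu = 1907.59 cm^2/(V*s)

1907.59


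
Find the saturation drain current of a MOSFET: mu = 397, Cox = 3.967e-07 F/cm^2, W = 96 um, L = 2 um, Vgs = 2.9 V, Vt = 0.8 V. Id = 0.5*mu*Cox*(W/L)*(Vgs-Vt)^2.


Step 1: Overdrive voltage Vov = Vgs - Vt = 2.9 - 0.8 = 2.1 V
Step 2: W/L = 96/2 = 48
Step 3: Id = 0.5 * 397 * 3.967e-07 * 48 * 2.1^2
Step 4: Id = 1.67e-02 A

1.67e-02


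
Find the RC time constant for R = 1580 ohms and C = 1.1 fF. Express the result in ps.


Step 1: tau = R * C
Step 2: tau = 1580 * 1.1 fF = 1580 * 1.1e-15 F
Step 3: tau = 1.738e-12 s = 1.738 ps

1.738


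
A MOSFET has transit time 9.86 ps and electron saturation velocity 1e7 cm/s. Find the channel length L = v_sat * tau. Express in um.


Step 1: tau in seconds = 9.86 ps * 1e-12 = 9.8600e-12 s
Step 2: L = v_sat * tau = 1e7 * 9.8600e-12 = 9.8600e-05 cm
Step 3: L in um = 9.8600e-05 * 1e4 = 0.986 um

0.986


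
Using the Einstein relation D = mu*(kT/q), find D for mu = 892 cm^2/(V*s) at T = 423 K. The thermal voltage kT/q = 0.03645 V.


Step 1: D = mu * (kT/q)
Step 2: D = 892 * 0.03645
Step 3: D = 32.51 cm^2/s

32.51


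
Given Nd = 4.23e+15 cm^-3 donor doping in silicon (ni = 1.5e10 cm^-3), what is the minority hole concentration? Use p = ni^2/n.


Step 1: Since Nd >> ni, n ≈ Nd = 4.23e+15 cm^-3
Step 2: p = ni^2 / n = (1.5e10)^2 / 4.23e+15
Step 3: p = 2.25e20 / 4.23e+15 = 5.32e+04 cm^-3

5.32e+04


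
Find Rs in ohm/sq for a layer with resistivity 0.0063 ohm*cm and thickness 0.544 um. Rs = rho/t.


Step 1: Convert thickness to cm: t = 0.544 um = 5.4400e-05 cm
Step 2: Rs = rho / t = 0.0063 / 5.4400e-05
Step 3: Rs = 115.8 ohm/sq

115.8


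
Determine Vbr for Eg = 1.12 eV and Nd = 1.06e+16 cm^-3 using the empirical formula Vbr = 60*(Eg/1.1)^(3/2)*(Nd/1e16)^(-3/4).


Step 1: Eg/1.1 = 1.12/1.1 = 1.018182
Step 2: (Eg/1.1)^1.5 = 1.018182^1.5 = 1.027397
Step 3: (Nd/1e16)^(-0.75) = (1.06)^(-0.75) = 0.957239
Step 4: Vbr = 60 * 1.027397 * 0.957239 = 59.0 V

59.0


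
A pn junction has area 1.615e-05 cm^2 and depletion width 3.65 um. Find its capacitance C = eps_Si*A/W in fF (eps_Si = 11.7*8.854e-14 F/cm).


Step 1: eps_Si = 11.7 * 8.854e-14 = 1.035918e-12 F/cm
Step 2: W in cm = 3.65 * 1e-4 = 3.65e-04 cm
Step 3: C = 1.035918e-12 * 1.615e-05 / 3.65e-04 = 4.583582e-14 F
Step 4: C = 45.84 fF

45.84


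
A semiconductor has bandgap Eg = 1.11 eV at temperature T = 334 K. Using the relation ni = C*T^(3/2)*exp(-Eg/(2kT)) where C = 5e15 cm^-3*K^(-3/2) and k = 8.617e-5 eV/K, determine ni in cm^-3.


Step 1: Compute kT = 8.617e-5 * 334 = 0.02878078 eV
Step 2: Exponent = -Eg/(2kT) = -1.11/(2*0.02878078) = -19.28370
Step 3: T^(3/2) = 334^1.5 = 6104.07
Step 4: ni = 5e15 * 6104.07 * exp(-19.28370) = 1.29e+11 cm^-3

1.29e+11


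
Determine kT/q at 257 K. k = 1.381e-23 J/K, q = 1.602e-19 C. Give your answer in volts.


Step 1: kT = 1.381e-23 * 257 = 3.54917e-21 J
Step 2: Vt = kT/q = 3.54917e-21 / 1.602e-19
Step 3: Vt = 0.02215 V

0.02215


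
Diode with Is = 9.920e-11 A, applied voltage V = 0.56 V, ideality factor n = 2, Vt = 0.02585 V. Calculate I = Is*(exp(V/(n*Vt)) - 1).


Step 1: V/(n*Vt) = 0.56/(2*0.02585) = 10.8317
Step 2: exp(10.8317) = 5.0600e+04
Step 3: I = 9.920e-11 * (5.0600e+04 - 1) = 5.02e-06 A

5.02e-06


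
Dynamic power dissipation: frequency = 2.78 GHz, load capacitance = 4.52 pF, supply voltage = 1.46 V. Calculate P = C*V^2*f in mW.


Step 1: V^2 = 1.46^2 = 2.1316 V^2
Step 2: P = C*V^2*f = 4.52e-12 F * 2.1316 * 2.78e9 Hz
Step 3: P = 2.678483296e-02 W
Step 4: P = 26.785 mW

26.785


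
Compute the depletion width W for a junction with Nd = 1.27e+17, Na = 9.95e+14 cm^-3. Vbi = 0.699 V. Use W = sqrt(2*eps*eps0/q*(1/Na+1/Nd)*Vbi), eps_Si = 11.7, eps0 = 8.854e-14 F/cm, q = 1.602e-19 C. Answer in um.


Step 1: 1/Na + 1/Nd = 1/9.95e+14 + 1/1.27e+17 = 1.01290e-15
Step 2: 2*eps*eps0/q = 2*11.7*8.854e-14/1.602e-19 = 1.293281e+07
Step 3: W^2 = 1.293281e+07 * 1.01290e-15 * 0.699 = 9.15665e-09
Step 4: W = sqrt(9.15665e-09) = 9.569e-05 cm = 0.9569 um

0.9569


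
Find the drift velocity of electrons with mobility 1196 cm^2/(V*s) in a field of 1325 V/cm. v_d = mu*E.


Step 1: v_d = mu * E
Step 2: v_d = 1196 * 1325 = 1584700
Step 3: v_d = 1.58e+06 cm/s

1.58e+06


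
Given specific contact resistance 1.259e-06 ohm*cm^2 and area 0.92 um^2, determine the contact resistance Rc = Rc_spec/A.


Step 1: Convert area to cm^2: 0.92 um^2 = 9.2000e-09 cm^2
Step 2: Rc = Rc_spec / A = 1.259e-06 / 9.2000e-09
Step 3: Rc = 1.37e+02 ohms

1.37e+02


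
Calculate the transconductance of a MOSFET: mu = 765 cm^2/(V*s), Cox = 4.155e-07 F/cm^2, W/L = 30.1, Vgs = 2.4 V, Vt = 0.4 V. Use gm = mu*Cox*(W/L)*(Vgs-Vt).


Step 1: Vov = Vgs - Vt = 2.4 - 0.4 = 2.0 V
Step 2: gm = mu * Cox * (W/L) * Vov
Step 3: gm = 765 * 4.155e-07 * 30.1 * 2.0 = 1.91e-02 S

1.91e-02


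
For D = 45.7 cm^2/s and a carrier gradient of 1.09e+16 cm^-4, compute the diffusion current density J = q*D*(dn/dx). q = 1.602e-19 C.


Step 1: J = q * D * (dn/dx)
Step 2: J = 1.602e-19 * 45.7 * 1.09e+16
Step 3: J = 7.98e-02 A/cm^2

7.98e-02


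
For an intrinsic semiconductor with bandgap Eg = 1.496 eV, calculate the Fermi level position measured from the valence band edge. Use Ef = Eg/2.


Step 1: For an intrinsic semiconductor, the Fermi level sits at midgap.
Step 2: Ef = Eg / 2 = 1.496 / 2 = 0.748 eV

0.748


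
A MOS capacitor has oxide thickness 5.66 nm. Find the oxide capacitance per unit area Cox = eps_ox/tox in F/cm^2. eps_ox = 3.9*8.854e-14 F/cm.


Step 1: eps_ox = 3.9 * 8.854e-14 = 3.45306e-13 F/cm
Step 2: tox in cm = 5.66 nm * 1e-7 = 5.6600e-07 cm
Step 3: Cox = 3.45306e-13 / 5.6600e-07 = 6.10e-07 F/cm^2

6.10e-07


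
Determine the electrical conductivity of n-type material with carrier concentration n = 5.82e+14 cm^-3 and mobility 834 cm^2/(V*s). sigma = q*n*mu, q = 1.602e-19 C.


Step 1: sigma = q * n * mu
Step 2: sigma = 1.602e-19 * 5.82e+14 * 834
Step 3: sigma = 7.776e-02 S/cm

7.776e-02


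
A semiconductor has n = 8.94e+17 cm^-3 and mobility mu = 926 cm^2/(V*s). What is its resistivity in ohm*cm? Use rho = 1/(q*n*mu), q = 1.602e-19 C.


Step 1: sigma = q * n * mu = 1.602e-19 * 8.94e+17 * 926 = 1.32621e+02 S/cm
Step 2: rho = 1 / sigma = 1 / 1.32621e+02 = 0.00754 ohm*cm

0.00754


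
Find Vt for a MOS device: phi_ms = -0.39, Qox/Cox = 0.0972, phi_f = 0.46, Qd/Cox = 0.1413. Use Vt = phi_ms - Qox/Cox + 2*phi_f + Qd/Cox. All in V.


Step 1: Vt = phi_ms - Qox/Cox + 2*phi_f + Qd/Cox
Step 2: Vt = -0.39 - 0.0972 + 2*0.46 + 0.1413
Step 3: Vt = -0.39 - 0.0972 + 0.92 + 0.1413
Step 4: Vt = 0.5741 V

0.5741


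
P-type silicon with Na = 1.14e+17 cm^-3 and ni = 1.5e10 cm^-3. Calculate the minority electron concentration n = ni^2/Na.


Step 1: Majority hole concentration p ≈ Na = 1.14e+17 cm^-3
Step 2: n = ni^2 / Na = (1.5e10)^2 / 1.14e+17
Step 3: n = 1.97e+03 cm^-3

1.97e+03


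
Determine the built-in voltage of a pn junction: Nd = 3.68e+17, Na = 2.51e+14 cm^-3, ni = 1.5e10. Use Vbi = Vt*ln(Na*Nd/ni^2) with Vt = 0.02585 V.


Step 1: Compute Na*Nd/ni^2 = 2.51e+14 * 3.68e+17 / (1.5e10)^2 = 4.1052e+11
Step 2: ln(4.1052e+11) = 26.7407
Step 3: Vbi = 0.02585 * 26.7407 = 0.691 V

0.691


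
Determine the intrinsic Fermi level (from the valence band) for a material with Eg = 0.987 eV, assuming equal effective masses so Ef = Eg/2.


Step 1: For an intrinsic semiconductor, the Fermi level sits at midgap.
Step 2: Ef = Eg / 2 = 0.987 / 2 = 0.4935 eV

0.4935


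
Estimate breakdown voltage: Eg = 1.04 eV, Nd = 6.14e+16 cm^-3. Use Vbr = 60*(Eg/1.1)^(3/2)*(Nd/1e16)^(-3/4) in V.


Step 1: Eg/1.1 = 1.04/1.1 = 0.945455
Step 2: (Eg/1.1)^1.5 = 0.945455^1.5 = 0.919309
Step 3: (Nd/1e16)^(-0.75) = (6.14)^(-0.75) = 0.256374
Step 4: Vbr = 60 * 0.919309 * 0.256374 = 14.1 V

14.1


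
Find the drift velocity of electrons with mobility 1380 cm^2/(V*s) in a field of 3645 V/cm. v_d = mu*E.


Step 1: v_d = mu * E
Step 2: v_d = 1380 * 3645 = 5030100
Step 3: v_d = 5.03e+06 cm/s

5.03e+06


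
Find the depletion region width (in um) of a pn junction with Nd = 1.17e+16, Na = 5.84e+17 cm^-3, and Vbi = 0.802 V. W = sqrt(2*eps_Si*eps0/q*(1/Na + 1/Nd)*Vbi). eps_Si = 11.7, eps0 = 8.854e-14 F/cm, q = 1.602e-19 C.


Step 1: 1/Na + 1/Nd = 1/5.84e+17 + 1/1.17e+16 = 8.71824e-17
Step 2: 2*eps*eps0/q = 2*11.7*8.854e-14/1.602e-19 = 1.293281e+07
Step 3: W^2 = 1.293281e+07 * 8.71824e-17 * 0.802 = 9.04266e-10
Step 4: W = sqrt(9.04266e-10) = 3.007e-05 cm = 0.3007 um

0.3007


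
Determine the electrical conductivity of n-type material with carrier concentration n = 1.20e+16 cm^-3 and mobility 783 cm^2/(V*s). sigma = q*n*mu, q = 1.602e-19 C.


Step 1: sigma = q * n * mu
Step 2: sigma = 1.602e-19 * 1.20e+16 * 783
Step 3: sigma = 1.505e+00 S/cm

1.505e+00


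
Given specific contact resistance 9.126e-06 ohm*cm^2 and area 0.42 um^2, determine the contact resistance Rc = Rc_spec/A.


Step 1: Convert area to cm^2: 0.42 um^2 = 4.2000e-09 cm^2
Step 2: Rc = Rc_spec / A = 9.126e-06 / 4.2000e-09
Step 3: Rc = 2.17e+03 ohms

2.17e+03


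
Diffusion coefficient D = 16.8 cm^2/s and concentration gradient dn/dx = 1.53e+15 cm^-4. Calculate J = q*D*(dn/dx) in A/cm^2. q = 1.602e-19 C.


Step 1: J = q * D * (dn/dx)
Step 2: J = 1.602e-19 * 16.8 * 1.53e+15
Step 3: J = 4.12e-03 A/cm^2

4.12e-03


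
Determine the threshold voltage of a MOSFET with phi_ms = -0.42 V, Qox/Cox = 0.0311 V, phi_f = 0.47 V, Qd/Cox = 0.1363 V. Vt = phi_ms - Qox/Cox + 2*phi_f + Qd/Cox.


Step 1: Vt = phi_ms - Qox/Cox + 2*phi_f + Qd/Cox
Step 2: Vt = -0.42 - 0.0311 + 2*0.47 + 0.1363
Step 3: Vt = -0.42 - 0.0311 + 0.94 + 0.1363
Step 4: Vt = 0.6252 V

0.6252


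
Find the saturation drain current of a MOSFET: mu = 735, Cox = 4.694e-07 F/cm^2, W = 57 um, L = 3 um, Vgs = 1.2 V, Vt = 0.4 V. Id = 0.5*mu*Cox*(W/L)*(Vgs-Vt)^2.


Step 1: Overdrive voltage Vov = Vgs - Vt = 1.2 - 0.4 = 0.8 V
Step 2: W/L = 57/3 = 19
Step 3: Id = 0.5 * 735 * 4.694e-07 * 19 * 0.8^2
Step 4: Id = 2.10e-03 A

2.10e-03


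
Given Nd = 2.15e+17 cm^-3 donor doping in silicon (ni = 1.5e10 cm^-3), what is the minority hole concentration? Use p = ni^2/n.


Step 1: Since Nd >> ni, n ≈ Nd = 2.15e+17 cm^-3
Step 2: p = ni^2 / n = (1.5e10)^2 / 2.15e+17
Step 3: p = 2.25e20 / 2.15e+17 = 1.05e+03 cm^-3

1.05e+03


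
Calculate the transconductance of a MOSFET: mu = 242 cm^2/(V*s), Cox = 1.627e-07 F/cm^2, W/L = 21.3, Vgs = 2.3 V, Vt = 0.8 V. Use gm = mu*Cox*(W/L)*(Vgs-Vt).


Step 1: Vov = Vgs - Vt = 2.3 - 0.8 = 1.5 V
Step 2: gm = mu * Cox * (W/L) * Vov
Step 3: gm = 242 * 1.627e-07 * 21.3 * 1.5 = 1.26e-03 S

1.26e-03


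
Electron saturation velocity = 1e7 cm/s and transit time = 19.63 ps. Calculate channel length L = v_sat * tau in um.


Step 1: tau in seconds = 19.63 ps * 1e-12 = 1.9630e-11 s
Step 2: L = v_sat * tau = 1e7 * 1.9630e-11 = 1.9630e-04 cm
Step 3: L in um = 1.9630e-04 * 1e4 = 1.963 um

1.963


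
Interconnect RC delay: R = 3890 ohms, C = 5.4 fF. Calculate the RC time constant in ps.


Step 1: tau = R * C
Step 2: tau = 3890 * 5.4 fF = 3890 * 5.4e-15 F
Step 3: tau = 2.1006e-11 s = 21.006 ps

21.006


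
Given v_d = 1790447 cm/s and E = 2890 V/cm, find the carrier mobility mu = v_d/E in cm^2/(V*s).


Step 1: mu = v_d / E
Step 2: mu = 1790447 / 2890
Step 3: mu = 619.53 cm^2/(V*s)

619.53


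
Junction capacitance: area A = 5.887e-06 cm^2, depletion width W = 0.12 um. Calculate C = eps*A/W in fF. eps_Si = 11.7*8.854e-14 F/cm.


Step 1: eps_Si = 11.7 * 8.854e-14 = 1.035918e-12 F/cm
Step 2: W in cm = 0.12 * 1e-4 = 1.20e-05 cm
Step 3: C = 1.035918e-12 * 5.887e-06 / 1.20e-05 = 5.082041e-13 F
Step 4: C = 508.2 fF

508.2


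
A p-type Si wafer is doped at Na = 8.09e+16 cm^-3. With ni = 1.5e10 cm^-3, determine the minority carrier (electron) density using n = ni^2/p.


Step 1: Majority hole concentration p ≈ Na = 8.09e+16 cm^-3
Step 2: n = ni^2 / Na = (1.5e10)^2 / 8.09e+16
Step 3: n = 2.78e+03 cm^-3

2.78e+03


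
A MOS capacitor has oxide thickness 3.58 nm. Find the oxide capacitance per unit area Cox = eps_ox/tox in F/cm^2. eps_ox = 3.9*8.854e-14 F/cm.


Step 1: eps_ox = 3.9 * 8.854e-14 = 3.45306e-13 F/cm
Step 2: tox in cm = 3.58 nm * 1e-7 = 3.5800e-07 cm
Step 3: Cox = 3.45306e-13 / 3.5800e-07 = 9.65e-07 F/cm^2

9.65e-07


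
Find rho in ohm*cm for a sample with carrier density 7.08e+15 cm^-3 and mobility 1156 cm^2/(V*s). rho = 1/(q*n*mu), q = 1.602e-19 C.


Step 1: sigma = q * n * mu = 1.602e-19 * 7.08e+15 * 1156 = 1.31115e+00 S/cm
Step 2: rho = 1 / sigma = 1 / 1.31115e+00 = 0.7627 ohm*cm

0.7627


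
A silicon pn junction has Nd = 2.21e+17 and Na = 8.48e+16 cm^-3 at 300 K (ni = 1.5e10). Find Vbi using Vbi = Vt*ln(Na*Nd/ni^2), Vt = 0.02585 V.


Step 1: Compute Na*Nd/ni^2 = 8.48e+16 * 2.21e+17 / (1.5e10)^2 = 8.3292e+13
Step 2: ln(8.3292e+13) = 32.0534
Step 3: Vbi = 0.02585 * 32.0534 = 0.829 V

0.829


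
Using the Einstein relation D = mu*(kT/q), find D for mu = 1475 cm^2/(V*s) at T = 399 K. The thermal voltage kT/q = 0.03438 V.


Step 1: D = mu * (kT/q)
Step 2: D = 1475 * 0.03438
Step 3: D = 50.71 cm^2/s

50.71


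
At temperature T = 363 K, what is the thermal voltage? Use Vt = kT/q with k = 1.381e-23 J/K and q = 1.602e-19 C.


Step 1: kT = 1.381e-23 * 363 = 5.01303e-21 J
Step 2: Vt = kT/q = 5.01303e-21 / 1.602e-19
Step 3: Vt = 0.03129 V

0.03129


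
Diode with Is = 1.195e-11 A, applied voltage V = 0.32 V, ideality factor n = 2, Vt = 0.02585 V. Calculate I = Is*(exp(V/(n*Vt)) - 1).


Step 1: V/(n*Vt) = 0.32/(2*0.02585) = 6.1896
Step 2: exp(6.1896) = 4.8765e+02
Step 3: I = 1.195e-11 * (4.8765e+02 - 1) = 5.82e-09 A

5.82e-09


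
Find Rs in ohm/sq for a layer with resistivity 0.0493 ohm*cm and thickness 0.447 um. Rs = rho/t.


Step 1: Convert thickness to cm: t = 0.447 um = 4.4700e-05 cm
Step 2: Rs = rho / t = 0.0493 / 4.4700e-05
Step 3: Rs = 1102.9 ohm/sq

1102.9


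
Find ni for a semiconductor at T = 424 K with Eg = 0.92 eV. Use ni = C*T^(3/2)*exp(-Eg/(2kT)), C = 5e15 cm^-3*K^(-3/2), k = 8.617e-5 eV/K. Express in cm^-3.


Step 1: Compute kT = 8.617e-5 * 424 = 0.03653608 eV
Step 2: Exponent = -Eg/(2kT) = -0.92/(2*0.03653608) = -12.59029
Step 3: T^(3/2) = 424^1.5 = 8730.69
Step 4: ni = 5e15 * 8730.69 * exp(-12.59029) = 1.49e+14 cm^-3

1.49e+14


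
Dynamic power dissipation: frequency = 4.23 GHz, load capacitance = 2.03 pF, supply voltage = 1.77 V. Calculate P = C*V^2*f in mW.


Step 1: V^2 = 1.77^2 = 3.1329 V^2
Step 2: P = C*V^2*f = 2.03e-12 F * 3.1329 * 4.23e9 Hz
Step 3: P = 2.690189901e-02 W
Step 4: P = 26.902 mW

26.902


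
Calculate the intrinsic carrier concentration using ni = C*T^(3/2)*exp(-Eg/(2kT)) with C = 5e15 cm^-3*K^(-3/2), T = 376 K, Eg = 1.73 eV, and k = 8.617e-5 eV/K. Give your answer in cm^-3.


Step 1: Compute kT = 8.617e-5 * 376 = 0.03239992 eV
Step 2: Exponent = -Eg/(2kT) = -1.73/(2*0.03239992) = -26.69760
Step 3: T^(3/2) = 376^1.5 = 7290.91
Step 4: ni = 5e15 * 7290.91 * exp(-26.69760) = 9.27e+07 cm^-3

9.27e+07


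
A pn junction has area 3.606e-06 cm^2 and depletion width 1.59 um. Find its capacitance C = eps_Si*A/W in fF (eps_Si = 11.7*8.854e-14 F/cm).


Step 1: eps_Si = 11.7 * 8.854e-14 = 1.035918e-12 F/cm
Step 2: W in cm = 1.59 * 1e-4 = 1.59e-04 cm
Step 3: C = 1.035918e-12 * 3.606e-06 / 1.59e-04 = 2.349384e-14 F
Step 4: C = 23.49 fF

23.49


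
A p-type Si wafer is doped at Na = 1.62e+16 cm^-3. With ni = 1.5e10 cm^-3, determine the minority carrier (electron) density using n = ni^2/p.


Step 1: Majority hole concentration p ≈ Na = 1.62e+16 cm^-3
Step 2: n = ni^2 / Na = (1.5e10)^2 / 1.62e+16
Step 3: n = 1.39e+04 cm^-3

1.39e+04


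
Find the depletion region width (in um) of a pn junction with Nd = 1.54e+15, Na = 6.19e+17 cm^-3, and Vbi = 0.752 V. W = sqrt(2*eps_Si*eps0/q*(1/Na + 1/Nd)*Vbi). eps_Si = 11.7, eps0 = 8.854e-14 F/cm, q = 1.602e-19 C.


Step 1: 1/Na + 1/Nd = 1/6.19e+17 + 1/1.54e+15 = 6.50966e-16
Step 2: 2*eps*eps0/q = 2*11.7*8.854e-14/1.602e-19 = 1.293281e+07
Step 3: W^2 = 1.293281e+07 * 6.50966e-16 * 0.752 = 6.33095e-09
Step 4: W = sqrt(6.33095e-09) = 7.957e-05 cm = 0.7957 um

0.7957


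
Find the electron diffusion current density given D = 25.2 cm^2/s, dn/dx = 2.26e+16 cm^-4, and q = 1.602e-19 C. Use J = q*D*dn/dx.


Step 1: J = q * D * (dn/dx)
Step 2: J = 1.602e-19 * 25.2 * 2.26e+16
Step 3: J = 9.12e-02 A/cm^2

9.12e-02


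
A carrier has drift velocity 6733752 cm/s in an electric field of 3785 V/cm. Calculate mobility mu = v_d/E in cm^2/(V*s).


Step 1: mu = v_d / E
Step 2: mu = 6733752 / 3785
Step 3: mu = 1779.06 cm^2/(V*s)

1779.06


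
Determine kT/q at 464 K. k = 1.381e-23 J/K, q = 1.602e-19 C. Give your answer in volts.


Step 1: kT = 1.381e-23 * 464 = 6.40784e-21 J
Step 2: Vt = kT/q = 6.40784e-21 / 1.602e-19
Step 3: Vt = 0.04 V

0.04


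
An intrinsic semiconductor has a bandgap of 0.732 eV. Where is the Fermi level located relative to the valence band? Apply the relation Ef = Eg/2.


Step 1: For an intrinsic semiconductor, the Fermi level sits at midgap.
Step 2: Ef = Eg / 2 = 0.732 / 2 = 0.366 eV

0.366


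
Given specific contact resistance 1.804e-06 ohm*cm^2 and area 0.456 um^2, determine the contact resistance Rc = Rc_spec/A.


Step 1: Convert area to cm^2: 0.456 um^2 = 4.5600e-09 cm^2
Step 2: Rc = Rc_spec / A = 1.804e-06 / 4.5600e-09
Step 3: Rc = 3.96e+02 ohms

3.96e+02


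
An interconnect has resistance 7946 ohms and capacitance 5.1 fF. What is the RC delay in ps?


Step 1: tau = R * C
Step 2: tau = 7946 * 5.1 fF = 7946 * 5.1e-15 F
Step 3: tau = 4.05246e-11 s = 40.5246 ps

40.5246


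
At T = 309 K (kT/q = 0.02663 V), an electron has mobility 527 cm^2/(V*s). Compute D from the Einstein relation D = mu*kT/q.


Step 1: D = mu * (kT/q)
Step 2: D = 527 * 0.02663
Step 3: D = 14.03 cm^2/s

14.03


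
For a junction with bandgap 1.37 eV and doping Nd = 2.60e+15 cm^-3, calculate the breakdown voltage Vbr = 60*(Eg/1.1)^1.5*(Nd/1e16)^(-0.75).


Step 1: Eg/1.1 = 1.37/1.1 = 1.245455
Step 2: (Eg/1.1)^1.5 = 1.245455^1.5 = 1.389927
Step 3: (Nd/1e16)^(-0.75) = (0.26)^(-0.75) = 2.746439
Step 4: Vbr = 60 * 1.389927 * 2.746439 = 229.0 V

229.0


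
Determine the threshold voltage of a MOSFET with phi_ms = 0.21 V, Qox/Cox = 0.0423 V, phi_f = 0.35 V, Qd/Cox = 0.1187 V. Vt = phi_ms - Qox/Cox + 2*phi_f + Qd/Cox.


Step 1: Vt = phi_ms - Qox/Cox + 2*phi_f + Qd/Cox
Step 2: Vt = 0.21 - 0.0423 + 2*0.35 + 0.1187
Step 3: Vt = 0.21 - 0.0423 + 0.7 + 0.1187
Step 4: Vt = 0.9864 V

0.9864


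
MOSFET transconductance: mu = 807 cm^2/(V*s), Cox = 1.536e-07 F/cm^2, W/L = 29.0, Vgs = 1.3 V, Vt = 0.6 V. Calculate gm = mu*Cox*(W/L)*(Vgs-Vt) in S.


Step 1: Vov = Vgs - Vt = 1.3 - 0.6 = 0.7 V
Step 2: gm = mu * Cox * (W/L) * Vov
Step 3: gm = 807 * 1.536e-07 * 29.0 * 0.7 = 2.52e-03 S

2.52e-03


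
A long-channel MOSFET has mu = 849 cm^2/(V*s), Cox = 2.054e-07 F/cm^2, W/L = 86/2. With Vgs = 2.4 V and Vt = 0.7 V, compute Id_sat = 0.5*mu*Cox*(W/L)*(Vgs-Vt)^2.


Step 1: Overdrive voltage Vov = Vgs - Vt = 2.4 - 0.7 = 1.7 V
Step 2: W/L = 86/2 = 43
Step 3: Id = 0.5 * 849 * 2.054e-07 * 43 * 1.7^2
Step 4: Id = 1.08e-02 A

1.08e-02


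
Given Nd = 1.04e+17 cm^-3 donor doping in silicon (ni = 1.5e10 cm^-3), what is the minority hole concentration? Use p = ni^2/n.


Step 1: Since Nd >> ni, n ≈ Nd = 1.04e+17 cm^-3
Step 2: p = ni^2 / n = (1.5e10)^2 / 1.04e+17
Step 3: p = 2.25e20 / 1.04e+17 = 2.16e+03 cm^-3

2.16e+03


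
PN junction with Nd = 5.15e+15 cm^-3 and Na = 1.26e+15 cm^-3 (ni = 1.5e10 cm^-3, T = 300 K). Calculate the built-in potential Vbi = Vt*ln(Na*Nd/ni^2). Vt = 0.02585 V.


Step 1: Compute Na*Nd/ni^2 = 1.26e+15 * 5.15e+15 / (1.5e10)^2 = 2.8840e+10
Step 2: ln(2.8840e+10) = 24.0850
Step 3: Vbi = 0.02585 * 24.0850 = 0.623 V

0.623


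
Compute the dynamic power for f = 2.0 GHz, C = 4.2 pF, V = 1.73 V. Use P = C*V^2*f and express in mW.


Step 1: V^2 = 1.73^2 = 2.9929 V^2
Step 2: P = C*V^2*f = 4.2e-12 F * 2.9929 * 2.0e9 Hz
Step 3: P = 2.514036e-02 W
Step 4: P = 25.14 mW

25.14


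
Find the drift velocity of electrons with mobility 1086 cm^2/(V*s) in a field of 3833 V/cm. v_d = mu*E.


Step 1: v_d = mu * E
Step 2: v_d = 1086 * 3833 = 4162638
Step 3: v_d = 4.16e+06 cm/s

4.16e+06


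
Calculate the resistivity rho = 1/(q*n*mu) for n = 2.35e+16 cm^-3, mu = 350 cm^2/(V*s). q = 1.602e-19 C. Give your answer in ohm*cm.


Step 1: sigma = q * n * mu = 1.602e-19 * 2.35e+16 * 350 = 1.31765e+00 S/cm
Step 2: rho = 1 / sigma = 1 / 1.31765e+00 = 0.7589 ohm*cm

0.7589


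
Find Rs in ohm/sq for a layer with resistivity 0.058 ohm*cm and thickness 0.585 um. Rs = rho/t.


Step 1: Convert thickness to cm: t = 0.585 um = 5.8500e-05 cm
Step 2: Rs = rho / t = 0.058 / 5.8500e-05
Step 3: Rs = 991.5 ohm/sq

991.5


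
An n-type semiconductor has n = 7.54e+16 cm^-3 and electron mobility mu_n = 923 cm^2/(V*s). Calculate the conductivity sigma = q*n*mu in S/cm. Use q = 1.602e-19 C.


Step 1: sigma = q * n * mu
Step 2: sigma = 1.602e-19 * 7.54e+16 * 923
Step 3: sigma = 1.115e+01 S/cm

1.115e+01


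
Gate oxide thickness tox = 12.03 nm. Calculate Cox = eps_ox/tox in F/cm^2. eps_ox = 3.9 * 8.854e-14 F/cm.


Step 1: eps_ox = 3.9 * 8.854e-14 = 3.45306e-13 F/cm
Step 2: tox in cm = 12.03 nm * 1e-7 = 1.2030e-06 cm
Step 3: Cox = 3.45306e-13 / 1.2030e-06 = 2.87e-07 F/cm^2

2.87e-07


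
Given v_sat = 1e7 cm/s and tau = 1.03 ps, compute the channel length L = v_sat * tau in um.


Step 1: tau in seconds = 1.03 ps * 1e-12 = 1.0300e-12 s
Step 2: L = v_sat * tau = 1e7 * 1.0300e-12 = 1.0300e-05 cm
Step 3: L in um = 1.0300e-05 * 1e4 = 0.103 um

0.103


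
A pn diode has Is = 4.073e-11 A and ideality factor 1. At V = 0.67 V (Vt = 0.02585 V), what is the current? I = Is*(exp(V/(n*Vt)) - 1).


Step 1: V/(n*Vt) = 0.67/(1*0.02585) = 25.9188
Step 2: exp(25.9188) = 1.8046e+11
Step 3: I = 4.073e-11 * (1.8046e+11 - 1) = 7.35e+00 A

7.35e+00


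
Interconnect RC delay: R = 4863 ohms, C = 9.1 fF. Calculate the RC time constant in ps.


Step 1: tau = R * C
Step 2: tau = 4863 * 9.1 fF = 4863 * 9.1e-15 F
Step 3: tau = 4.42533e-11 s = 44.2533 ps

44.2533


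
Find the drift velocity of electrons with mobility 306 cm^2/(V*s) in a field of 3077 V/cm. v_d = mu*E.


Step 1: v_d = mu * E
Step 2: v_d = 306 * 3077 = 941562
Step 3: v_d = 9.42e+05 cm/s

9.42e+05


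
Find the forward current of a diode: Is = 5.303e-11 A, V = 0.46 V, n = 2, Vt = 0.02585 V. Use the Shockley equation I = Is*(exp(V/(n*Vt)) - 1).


Step 1: V/(n*Vt) = 0.46/(2*0.02585) = 8.8975
Step 2: exp(8.8975) = 7.3137e+03
Step 3: I = 5.303e-11 * (7.3137e+03 - 1) = 3.88e-07 A

3.88e-07


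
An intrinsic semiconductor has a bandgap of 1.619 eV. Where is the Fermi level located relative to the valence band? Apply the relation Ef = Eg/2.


Step 1: For an intrinsic semiconductor, the Fermi level sits at midgap.
Step 2: Ef = Eg / 2 = 1.619 / 2 = 0.8095 eV

0.8095


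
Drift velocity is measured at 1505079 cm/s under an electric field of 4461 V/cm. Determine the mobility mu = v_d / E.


Step 1: mu = v_d / E
Step 2: mu = 1505079 / 4461
Step 3: mu = 337.39 cm^2/(V*s)

337.39


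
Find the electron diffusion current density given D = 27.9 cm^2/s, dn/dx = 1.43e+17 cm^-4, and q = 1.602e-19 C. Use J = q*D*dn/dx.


Step 1: J = q * D * (dn/dx)
Step 2: J = 1.602e-19 * 27.9 * 1.43e+17
Step 3: J = 6.39e-01 A/cm^2

6.39e-01


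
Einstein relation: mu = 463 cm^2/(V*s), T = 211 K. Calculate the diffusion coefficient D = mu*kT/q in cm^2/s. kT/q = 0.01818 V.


Step 1: D = mu * (kT/q)
Step 2: D = 463 * 0.01818
Step 3: D = 8.42 cm^2/s

8.42


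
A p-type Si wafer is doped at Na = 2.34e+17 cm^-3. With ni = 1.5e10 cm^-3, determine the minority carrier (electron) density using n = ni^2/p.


Step 1: Majority hole concentration p ≈ Na = 2.34e+17 cm^-3
Step 2: n = ni^2 / Na = (1.5e10)^2 / 2.34e+17
Step 3: n = 9.62e+02 cm^-3

9.62e+02


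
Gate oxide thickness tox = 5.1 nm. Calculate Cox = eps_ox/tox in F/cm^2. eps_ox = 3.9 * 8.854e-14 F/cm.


Step 1: eps_ox = 3.9 * 8.854e-14 = 3.45306e-13 F/cm
Step 2: tox in cm = 5.1 nm * 1e-7 = 5.1000e-07 cm
Step 3: Cox = 3.45306e-13 / 5.1000e-07 = 6.77e-07 F/cm^2

6.77e-07


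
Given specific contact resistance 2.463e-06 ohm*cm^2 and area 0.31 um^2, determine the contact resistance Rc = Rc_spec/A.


Step 1: Convert area to cm^2: 0.31 um^2 = 3.1000e-09 cm^2
Step 2: Rc = Rc_spec / A = 2.463e-06 / 3.1000e-09
Step 3: Rc = 7.95e+02 ohms

7.95e+02


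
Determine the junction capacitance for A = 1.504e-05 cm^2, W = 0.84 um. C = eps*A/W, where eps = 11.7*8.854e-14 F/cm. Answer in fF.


Step 1: eps_Si = 11.7 * 8.854e-14 = 1.035918e-12 F/cm
Step 2: W in cm = 0.84 * 1e-4 = 8.40e-05 cm
Step 3: C = 1.035918e-12 * 1.504e-05 / 8.40e-05 = 1.854787e-13 F
Step 4: C = 185.48 fF

185.48


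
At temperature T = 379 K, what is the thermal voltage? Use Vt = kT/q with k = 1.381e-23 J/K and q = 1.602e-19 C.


Step 1: kT = 1.381e-23 * 379 = 5.23399e-21 J
Step 2: Vt = kT/q = 5.23399e-21 / 1.602e-19
Step 3: Vt = 0.03267 V

0.03267


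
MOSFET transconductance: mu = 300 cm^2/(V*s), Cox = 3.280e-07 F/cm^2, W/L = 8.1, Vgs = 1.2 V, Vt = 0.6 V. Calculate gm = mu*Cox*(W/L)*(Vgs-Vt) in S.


Step 1: Vov = Vgs - Vt = 1.2 - 0.6 = 0.6 V
Step 2: gm = mu * Cox * (W/L) * Vov
Step 3: gm = 300 * 3.280e-07 * 8.1 * 0.6 = 4.78e-04 S

4.78e-04


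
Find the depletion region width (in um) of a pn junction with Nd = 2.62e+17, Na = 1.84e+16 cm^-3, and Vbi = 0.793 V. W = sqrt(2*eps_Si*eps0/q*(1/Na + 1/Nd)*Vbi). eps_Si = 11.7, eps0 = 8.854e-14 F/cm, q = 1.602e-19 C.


Step 1: 1/Na + 1/Nd = 1/1.84e+16 + 1/2.62e+17 = 5.81646e-17
Step 2: 2*eps*eps0/q = 2*11.7*8.854e-14/1.602e-19 = 1.293281e+07
Step 3: W^2 = 1.293281e+07 * 5.81646e-17 * 0.793 = 5.96520e-10
Step 4: W = sqrt(5.96520e-10) = 2.442e-05 cm = 0.2442 um

0.2442


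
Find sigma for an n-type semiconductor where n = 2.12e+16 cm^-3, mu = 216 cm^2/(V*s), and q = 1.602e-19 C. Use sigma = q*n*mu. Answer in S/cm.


Step 1: sigma = q * n * mu
Step 2: sigma = 1.602e-19 * 2.12e+16 * 216
Step 3: sigma = 7.336e-01 S/cm

7.336e-01


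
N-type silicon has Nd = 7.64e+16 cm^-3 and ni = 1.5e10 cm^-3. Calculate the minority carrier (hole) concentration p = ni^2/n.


Step 1: Since Nd >> ni, n ≈ Nd = 7.64e+16 cm^-3
Step 2: p = ni^2 / n = (1.5e10)^2 / 7.64e+16
Step 3: p = 2.25e20 / 7.64e+16 = 2.95e+03 cm^-3

2.95e+03


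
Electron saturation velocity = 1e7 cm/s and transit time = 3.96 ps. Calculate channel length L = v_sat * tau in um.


Step 1: tau in seconds = 3.96 ps * 1e-12 = 3.9600e-12 s
Step 2: L = v_sat * tau = 1e7 * 3.9600e-12 = 3.9600e-05 cm
Step 3: L in um = 3.9600e-05 * 1e4 = 0.396 um

0.396


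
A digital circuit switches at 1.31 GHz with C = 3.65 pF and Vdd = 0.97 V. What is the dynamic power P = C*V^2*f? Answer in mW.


Step 1: V^2 = 0.97^2 = 0.9409 V^2
Step 2: P = C*V^2*f = 3.65e-12 F * 0.9409 * 1.31e9 Hz
Step 3: P = 4.49891335e-03 W
Step 4: P = 4.499 mW

4.499
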